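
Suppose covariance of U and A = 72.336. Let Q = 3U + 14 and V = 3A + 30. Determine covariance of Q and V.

covariance of Q and V = a·c·covariance of U and A = 3·3·72.336 = 651.024. Additive constants drop out.

covariance of Q and V = 651.024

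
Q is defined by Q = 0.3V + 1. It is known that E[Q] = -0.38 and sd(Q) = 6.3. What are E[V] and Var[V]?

From Q = 0.3V + 1: E[Q] = a·E[V] + b, so E[V] = (E[Q] − b)/a = (-0.38 − 1)/0.3 = -4.6.
Var[Q] = 6.3² = 39.69.
Var[Q] = a²·Var[V], so Var[V] = 39.69/0.3² = 441.

E[V] = -4.6, Var[V] = 441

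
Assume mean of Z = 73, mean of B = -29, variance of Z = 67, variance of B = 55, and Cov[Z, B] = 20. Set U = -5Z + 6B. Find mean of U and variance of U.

mean of U = (-5)·mean of Z + 6·mean of B = (-5)·73 + 6·(-29) = -539.
variance of U = a²·variance of Z + b²·variance of B + 2ab·Cov[Z, B] with a = -5, b = 6.
= (-5)²·67 + 6²·55 + 2·(-5)·6·20
= 1675 + 1980 + (-1200) = 2455.

mean of U = -539, variance of U = 2455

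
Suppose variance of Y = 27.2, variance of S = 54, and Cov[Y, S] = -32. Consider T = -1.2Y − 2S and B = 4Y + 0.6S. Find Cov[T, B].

By bilinearity, Cov[T, B] = ac·variance of Y + bd·variance of S + (ad+bc)·Cov[Y, S], with a=-1.2, b=-2, c=4, d=0.6.
ac·variance of Y = (-1.2)·4·27.2 = -130.56
bd·variance of S = (-2)·0.6·54 = -64.8
(ad+bc)·Cov[Y, S] = (-8.72)·(-32) = 279.04
Cov[T, B] = -130.56 + (-64.8) + 279.04 = 83.68.

Cov[T, B] = 83.68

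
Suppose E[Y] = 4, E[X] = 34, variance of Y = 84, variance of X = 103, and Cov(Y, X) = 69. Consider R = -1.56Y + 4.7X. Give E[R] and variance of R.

E[R] = 153.56, variance of R = 1467.8764

E[R] = (-1.56)·E[Y] + 4.7·E[X] = (-1.56)·4 + 4.7·34 = 153.56.
variance of R = a²·variance of Y + b²·variance of X + 2ab·Cov(Y, X) with a = -1.56, b = 4.7.
= (-1.56)²·84 + 4.7²·103 + 2·(-1.56)·4.7·69
= 204.4224 + 2275.27 + (-1011.816) = 1467.8764.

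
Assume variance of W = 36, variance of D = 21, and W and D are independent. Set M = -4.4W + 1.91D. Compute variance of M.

variance of M = 773.5701

variance of M = a²·variance of W + b²·variance of D + 2ab·covariance of W and D with a = -4.4, b = 1.91.
Independence gives covariance of W and D = 0.
= (-4.4)²·36 + 1.91²·21 + 2·(-4.4)·1.91·0
= 696.96 + 76.6101 + 0 = 773.5701.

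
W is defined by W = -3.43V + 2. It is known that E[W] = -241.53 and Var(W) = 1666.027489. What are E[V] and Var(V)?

E[V] = 71, Var(V) = 141.61

From W = -3.43V + 2: E[W] = a·E[V] + b, so E[V] = (E[W] − b)/a = (-241.53 − 2)/(-3.43) = 71.
Var(W) = a²·Var(V), so Var(V) = 1666.027489/(-3.43)² = 141.61.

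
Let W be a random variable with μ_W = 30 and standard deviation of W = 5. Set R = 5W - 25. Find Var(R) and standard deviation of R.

R = 5W - 25 is linear with a = 5, b = -25.
Var(W) = 5² = 25.
Var(R) = a²·Var(W) = 5²·25 = 625 (the additive constant -25 does not affect variance).
standard deviation of R = |a|·standard deviation of W = |5|·5 = 25.

Var(R) = 625, standard deviation of R = 25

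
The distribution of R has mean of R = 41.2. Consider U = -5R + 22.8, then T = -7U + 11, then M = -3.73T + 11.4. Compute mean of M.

mean of U = (-5)·41.2 + 22.8 = -183.2.
mean of T = (-7)·(-183.2) + 11 = 1293.4.
mean of M = (-3.73)·1293.4 + 11.4 = -4812.982.

mean of M = -4812.982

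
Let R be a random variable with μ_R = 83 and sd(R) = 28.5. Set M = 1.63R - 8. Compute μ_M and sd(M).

μ_M = 127.29, sd(M) = 46.455

M = 1.63R - 8 is linear with a = 1.63, b = -8.
μ_M = a·μ_R + b = 1.63·83 + (-8) = 127.29.
sd(M) = |a|·sd(R) = |1.63|·28.5 = 46.455.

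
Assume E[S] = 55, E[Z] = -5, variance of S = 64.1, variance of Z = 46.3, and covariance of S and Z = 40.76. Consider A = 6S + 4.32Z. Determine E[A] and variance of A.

E[A] = 6·E[S] + 4.32·E[Z] = 6·55 + 4.32·(-5) = 308.4.
variance of A = a²·variance of S + b²·variance of Z + 2ab·covariance of S and Z with a = 6, b = 4.32.
= 6²·64.1 + 4.32²·46.3 + 2·6·4.32·40.76
= 2307.6 + 864.06912 + 2112.9984 = 5284.66752.

E[A] = 308.4, variance of A = 5284.66752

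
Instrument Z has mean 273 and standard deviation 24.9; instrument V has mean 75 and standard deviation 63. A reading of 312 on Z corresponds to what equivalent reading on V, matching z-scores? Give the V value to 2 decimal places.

V = 173.67

z = (312 − 273)/24.9 ≈ 1.5663.
V = 75 + z·63 = 75 + (312 − 273)·63/24.9 ≈ 173.67.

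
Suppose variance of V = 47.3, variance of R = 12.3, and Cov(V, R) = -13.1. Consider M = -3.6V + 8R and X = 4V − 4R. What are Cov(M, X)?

By bilinearity, Cov(M, X) = ac·variance of V + bd·variance of R + (ad+bc)·Cov(V, R), with a=-3.6, b=8, c=4, d=-4.
ac·variance of V = (-3.6)·4·47.3 = -681.12
bd·variance of R = 8·(-4)·12.3 = -393.6
(ad+bc)·Cov(V, R) = (46.4)·(-13.1) = -607.84
Cov(M, X) = -681.12 + (-393.6) + (-607.84) = -1682.56.

Cov(M, X) = -1682.56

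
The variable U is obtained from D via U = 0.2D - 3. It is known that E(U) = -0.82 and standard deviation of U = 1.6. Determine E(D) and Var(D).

From U = 0.2D - 3: E(U) = a·E(D) + b, so E(D) = (E(U) − b)/a = (-0.82 − (-3))/0.2 = 10.9.
Var(U) = 1.6² = 2.56.
Var(U) = a²·Var(D), so Var(D) = 2.56/0.2² = 64.

E(D) = 10.9, Var(D) = 64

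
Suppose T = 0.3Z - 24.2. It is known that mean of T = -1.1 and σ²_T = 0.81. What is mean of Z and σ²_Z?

mean of Z = 77, σ²_Z = 9

From T = 0.3Z - 24.2: mean of T = a·mean of Z + b, so mean of Z = (mean of T − b)/a = (-1.1 − (-24.2))/0.3 = 77.
σ²_T = a²·σ²_Z, so σ²_Z = 0.81/0.3² = 9.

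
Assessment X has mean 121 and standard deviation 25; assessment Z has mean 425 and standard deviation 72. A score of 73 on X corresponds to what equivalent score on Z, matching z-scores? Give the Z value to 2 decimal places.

Z = 286.76

z = (73 − 121)/25 = -1.92.
Z = 425 + z·72 = 425 + (73 − 121)·72/25 = 286.76.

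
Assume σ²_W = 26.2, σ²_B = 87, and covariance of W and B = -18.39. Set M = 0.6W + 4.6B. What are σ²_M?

σ²_M = 1748.8392

σ²_M = a²·σ²_W + b²·σ²_B + 2ab·covariance of W and B with a = 0.6, b = 4.6.
= 0.6²·26.2 + 4.6²·87 + 2·0.6·4.6·(-18.39)
= 9.432 + 1840.92 + (-101.5128) = 1748.8392.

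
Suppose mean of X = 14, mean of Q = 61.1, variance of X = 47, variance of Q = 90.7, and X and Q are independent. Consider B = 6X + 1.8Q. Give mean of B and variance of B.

mean of B = 193.98, variance of B = 1985.868

mean of B = 6·mean of X + 1.8·mean of Q = 6·14 + 1.8·61.1 = 193.98.
variance of B = a²·variance of X + b²·variance of Q + 2ab·Cov(X, Q) with a = 6, b = 1.8.
Independence gives Cov(X, Q) = 0.
= 6²·47 + 1.8²·90.7 + 2·6·1.8·0
= 1692 + 293.868 + 0 = 1985.868.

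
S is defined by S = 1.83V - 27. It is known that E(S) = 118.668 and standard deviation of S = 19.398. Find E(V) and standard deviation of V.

E(V) = 79.6, standard deviation of V = 10.6

From S = 1.83V - 27: E(S) = a·E(V) + b, so E(V) = (E(S) − b)/a = (118.668 − (-27))/1.83 = 79.6.
standard deviation of S = |a|·standard deviation of V, so standard deviation of V = 19.398/|1.83| = 10.6.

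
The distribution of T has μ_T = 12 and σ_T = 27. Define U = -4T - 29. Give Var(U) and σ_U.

U = -4T - 29 is linear with a = -4, b = -29.
Var(T) = 27² = 729.
Var(U) = a²·Var(T) = (-4)²·729 = 11664 (the additive constant -29 does not affect variance).
σ_U = |a|·σ_T = |-4|·27 = 108.

Var(U) = 11664, σ_U = 108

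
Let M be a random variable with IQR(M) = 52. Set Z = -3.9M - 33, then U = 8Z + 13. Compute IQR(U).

IQR(Z) = |-3.9|·52 = 202.8.
IQR(U) = |8|·202.8 = 1622.4.

IQR(U) = 1622.4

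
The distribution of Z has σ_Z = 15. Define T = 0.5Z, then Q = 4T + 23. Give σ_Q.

σ_Q = 30

σ_T = |0.5|·15 = 7.5.
σ_Q = |4|·7.5 = 30.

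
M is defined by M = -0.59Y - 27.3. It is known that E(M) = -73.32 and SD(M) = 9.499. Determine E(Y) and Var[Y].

E(Y) = 78, Var[Y] = 259.21

From M = -0.59Y - 27.3: E(M) = a·E(Y) + b, so E(Y) = (E(M) − b)/a = (-73.32 − (-27.3))/(-0.59) = 78.
Var[M] = 9.499² = 90.231001.
Var[M] = a²·Var[Y], so Var[Y] = 90.231001/(-0.59)² = 259.21.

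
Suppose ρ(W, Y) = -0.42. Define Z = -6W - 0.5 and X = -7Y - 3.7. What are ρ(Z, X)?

ρ(Z, X) = -0.42

Linear rescalings preserve correlation up to sign; here the slopes -6 and -7 have the same sign, so ρ(Z, X) = ρ(W, Y) = -0.42.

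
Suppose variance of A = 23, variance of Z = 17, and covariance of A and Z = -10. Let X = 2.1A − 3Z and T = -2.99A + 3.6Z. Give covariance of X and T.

By bilinearity, covariance of X and T = ac·variance of A + bd·variance of Z + (ad+bc)·covariance of A and Z, with a=2.1, b=-3, c=-2.99, d=3.6.
ac·variance of A = 2.1·(-2.99)·23 = -144.417
bd·variance of Z = (-3)·3.6·17 = -183.6
(ad+bc)·covariance of A and Z = (16.53)·(-10) = -165.3
covariance of X and T = -144.417 + (-183.6) + (-165.3) = -493.317.

covariance of X and T = -493.317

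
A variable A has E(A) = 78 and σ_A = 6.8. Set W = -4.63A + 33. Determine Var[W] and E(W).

W = -4.63A + 33 is linear with a = -4.63, b = 33.
Var[A] = 6.8² = 46.24.
Var[W] = a²·Var[A] = (-4.63)²·46.24 = 991.242256 (the additive constant 33 does not affect variance).
E(W) = a·E(A) + b = (-4.63)·78 + 33 = -328.14.

Var[W] = 991.242256, E(W) = -328.14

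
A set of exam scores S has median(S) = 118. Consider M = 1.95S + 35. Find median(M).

A linear map preserves order up to sign, so median(M) = a·median(S) + b = 1.95·118 + 35 = 265.1.

median(M) = 265.1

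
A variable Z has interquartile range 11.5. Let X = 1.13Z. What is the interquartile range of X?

IQR(X) = 12.995

Under X = aZ + b, IQR(X) = |a|·IQR(Z) = |1.13|·11.5 = 12.995 (shifts cancel; spread scales by |a|).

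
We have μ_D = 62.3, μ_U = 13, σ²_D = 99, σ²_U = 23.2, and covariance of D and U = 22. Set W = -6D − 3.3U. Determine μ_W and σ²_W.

μ_W = (-6)·μ_D + (-3.3)·μ_U = (-6)·62.3 + (-3.3)·13 = -416.7.
σ²_W = a²·σ²_D + b²·σ²_U + 2ab·covariance of D and U with a = -6, b = -3.3.
= (-6)²·99 + (-3.3)²·23.2 + 2·(-6)·(-3.3)·22
= 3564 + 252.648 + 871.2 = 4687.848.

μ_W = -416.7, σ²_W = 4687.848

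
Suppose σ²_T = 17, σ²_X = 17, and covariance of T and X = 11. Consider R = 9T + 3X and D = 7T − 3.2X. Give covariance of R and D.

By bilinearity, covariance of R and D = ac·σ²_T + bd·σ²_X + (ad+bc)·covariance of T and X, with a=9, b=3, c=7, d=-3.2.
ac·σ²_T = 9·7·17 = 1071
bd·σ²_X = 3·(-3.2)·17 = -163.2
(ad+bc)·covariance of T and X = (-7.8)·11 = -85.8
covariance of R and D = 1071 + (-163.2) + (-85.8) = 822.

covariance of R and D = 822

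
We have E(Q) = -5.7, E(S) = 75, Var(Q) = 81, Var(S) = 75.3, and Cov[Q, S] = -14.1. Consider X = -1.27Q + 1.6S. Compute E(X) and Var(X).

E(X) = (-1.27)·E(Q) + 1.6·E(S) = (-1.27)·(-5.7) + 1.6·75 = 127.239.
Var(X) = a²·Var(Q) + b²·Var(S) + 2ab·Cov[Q, S] with a = -1.27, b = 1.6.
= (-1.27)²·81 + 1.6²·75.3 + 2·(-1.27)·1.6·(-14.1)
= 130.6449 + 192.768 + 57.3024 = 380.7153.

E(X) = 127.239, Var(X) = 380.7153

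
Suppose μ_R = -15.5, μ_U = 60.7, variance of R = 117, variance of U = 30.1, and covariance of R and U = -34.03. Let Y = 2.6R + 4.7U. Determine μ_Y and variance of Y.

μ_Y = 244.99, variance of Y = 624.1358

μ_Y = 2.6·μ_R + 4.7·μ_U = 2.6·(-15.5) + 4.7·60.7 = 244.99.
variance of Y = a²·variance of R + b²·variance of U + 2ab·covariance of R and U with a = 2.6, b = 4.7.
= 2.6²·117 + 4.7²·30.1 + 2·2.6·4.7·(-34.03)
= 790.92 + 664.909 + (-831.6932) = 624.1358.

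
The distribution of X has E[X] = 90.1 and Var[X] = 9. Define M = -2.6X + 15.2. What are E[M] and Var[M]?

M = -2.6X + 15.2 is linear with a = -2.6, b = 15.2.
E[M] = a·E[X] + b = (-2.6)·90.1 + 15.2 = -219.06.
Var[M] = a²·Var[X] = (-2.6)²·9 = 60.84 (the additive constant 15.2 does not affect variance).

E[M] = -219.06, Var[M] = 60.84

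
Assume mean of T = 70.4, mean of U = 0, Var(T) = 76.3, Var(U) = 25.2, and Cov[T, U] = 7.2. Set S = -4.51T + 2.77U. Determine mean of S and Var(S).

mean of S = (-4.51)·mean of T + 2.77·mean of U = (-4.51)·70.4 + 2.77·0 = -317.504.
Var(S) = a²·Var(T) + b²·Var(U) + 2ab·Cov[T, U] with a = -4.51, b = 2.77.
= (-4.51)²·76.3 + 2.77²·25.2 + 2·(-4.51)·2.77·7.2
= 1551.94963 + 193.35708 + (-179.89488) = 1565.41183.

mean of S = -317.504, Var(S) = 1565.41183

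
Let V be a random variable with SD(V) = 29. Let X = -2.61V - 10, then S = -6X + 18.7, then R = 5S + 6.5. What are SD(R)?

SD(X) = |-2.61|·29 = 75.69.
SD(S) = |-6|·75.69 = 454.14.
SD(R) = |5|·454.14 = 2270.7.

SD(R) = 2270.7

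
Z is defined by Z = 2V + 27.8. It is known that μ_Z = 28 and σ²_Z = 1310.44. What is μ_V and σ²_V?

From Z = 2V + 27.8: μ_Z = a·μ_V + b, so μ_V = (μ_Z − b)/a = (28 − 27.8)/2 = 0.1.
σ²_Z = a²·σ²_V, so σ²_V = 1310.44/2² = 327.61.

μ_V = 0.1, σ²_V = 327.61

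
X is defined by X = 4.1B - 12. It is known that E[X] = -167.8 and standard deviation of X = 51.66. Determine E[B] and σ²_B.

From X = 4.1B - 12: E[X] = a·E[B] + b, so E[B] = (E[X] − b)/a = (-167.8 − (-12))/4.1 = -38.
σ²_X = 51.66² = 2668.7556.
σ²_X = a²·σ²_B, so σ²_B = 2668.7556/4.1² = 158.76.

E[B] = -38, σ²_B = 158.76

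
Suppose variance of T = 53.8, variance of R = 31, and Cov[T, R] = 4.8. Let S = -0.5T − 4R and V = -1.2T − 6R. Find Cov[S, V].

Cov[S, V] = 813.72

By bilinearity, Cov[S, V] = ac·variance of T + bd·variance of R + (ad+bc)·Cov[T, R], with a=-0.5, b=-4, c=-1.2, d=-6.
ac·variance of T = (-0.5)·(-1.2)·53.8 = 32.28
bd·variance of R = (-4)·(-6)·31 = 744
(ad+bc)·Cov[T, R] = (7.8)·4.8 = 37.44
Cov[S, V] = 32.28 + 744 + 37.44 = 813.72.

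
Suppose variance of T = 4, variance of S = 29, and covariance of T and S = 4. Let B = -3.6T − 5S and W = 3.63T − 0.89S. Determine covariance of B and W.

covariance of B and W = 16.994

By bilinearity, covariance of B and W = ac·variance of T + bd·variance of S + (ad+bc)·covariance of T and S, with a=-3.6, b=-5, c=3.63, d=-0.89.
ac·variance of T = (-3.6)·3.63·4 = -52.272
bd·variance of S = (-5)·(-0.89)·29 = 129.05
(ad+bc)·covariance of T and S = (-14.946)·4 = -59.784
covariance of B and W = -52.272 + 129.05 + (-59.784) = 16.994.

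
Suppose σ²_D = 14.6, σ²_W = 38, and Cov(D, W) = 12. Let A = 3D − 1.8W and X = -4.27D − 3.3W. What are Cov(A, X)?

By bilinearity, Cov(A, X) = ac·σ²_D + bd·σ²_W + (ad+bc)·Cov(D, W), with a=3, b=-1.8, c=-4.27, d=-3.3.
ac·σ²_D = 3·(-4.27)·14.6 = -187.026
bd·σ²_W = (-1.8)·(-3.3)·38 = 225.72
(ad+bc)·Cov(D, W) = (-2.214)·12 = -26.568
Cov(A, X) = -187.026 + 225.72 + (-26.568) = 12.126.

Cov(A, X) = 12.126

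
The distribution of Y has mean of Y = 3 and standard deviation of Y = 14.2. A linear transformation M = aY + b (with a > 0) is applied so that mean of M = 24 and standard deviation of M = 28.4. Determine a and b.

a = 2, b = 18

standard deviation of M = a·standard deviation of Y (a > 0), so a = 28.4/14.2 = 2.
mean of M = a·mean of Y + b, so b = 24 − 2·3 = 18.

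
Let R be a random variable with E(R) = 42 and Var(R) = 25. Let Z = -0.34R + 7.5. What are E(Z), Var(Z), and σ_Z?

Z = -0.34R + 7.5 is linear with a = -0.34, b = 7.5.
E(Z) = a·E(R) + b = (-0.34)·42 + 7.5 = -6.78.
Var(Z) = a²·Var(R) = (-0.34)²·25 = 2.89 (the additive constant 7.5 does not affect variance).
σ_R = √25 = 5.
σ_Z = |a|·σ_R = |-0.34|·5 = 1.7.

E(Z) = -6.78, Var(Z) = 2.89, σ_Z = 1.7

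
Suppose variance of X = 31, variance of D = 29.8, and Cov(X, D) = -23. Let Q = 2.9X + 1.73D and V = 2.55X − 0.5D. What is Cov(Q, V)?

Cov(Q, V) = 135.3535

By bilinearity, Cov(Q, V) = ac·variance of X + bd·variance of D + (ad+bc)·Cov(X, D), with a=2.9, b=1.73, c=2.55, d=-0.5.
ac·variance of X = 2.9·2.55·31 = 229.245
bd·variance of D = 1.73·(-0.5)·29.8 = -25.777
(ad+bc)·Cov(X, D) = (2.9615)·(-23) = -68.1145
Cov(Q, V) = 229.245 + (-25.777) + (-68.1145) = 135.3535.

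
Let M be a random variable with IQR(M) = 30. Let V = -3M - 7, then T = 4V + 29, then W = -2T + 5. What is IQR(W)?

IQR(V) = |-3|·30 = 90.
IQR(T) = |4|·90 = 360.
IQR(W) = |-2|·360 = 720.

IQR(W) = 720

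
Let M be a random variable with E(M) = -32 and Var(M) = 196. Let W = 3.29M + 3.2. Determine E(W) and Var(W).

E(W) = -102.08, Var(W) = 2121.5236

W = 3.29M + 3.2 is linear with a = 3.29, b = 3.2.
E(W) = a·E(M) + b = 3.29·(-32) + 3.2 = -102.08.
Var(W) = a²·Var(M) = 3.29²·196 = 2121.5236 (the additive constant 3.2 does not affect variance).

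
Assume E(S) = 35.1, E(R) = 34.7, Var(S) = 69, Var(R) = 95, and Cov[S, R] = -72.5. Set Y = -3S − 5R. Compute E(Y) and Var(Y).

E(Y) = (-3)·E(S) + (-5)·E(R) = (-3)·35.1 + (-5)·34.7 = -278.8.
Var(Y) = a²·Var(S) + b²·Var(R) + 2ab·Cov[S, R] with a = -3, b = -5.
= (-3)²·69 + (-5)²·95 + 2·(-3)·(-5)·(-72.5)
= 621 + 2375 + (-2175) = 821.

E(Y) = -278.8, Var(Y) = 821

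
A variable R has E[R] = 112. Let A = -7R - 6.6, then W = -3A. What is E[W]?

E[W] = 2371.8

E[A] = (-7)·112 + (-6.6) = -790.6.
E[W] = (-3)·(-790.6) = 2371.8.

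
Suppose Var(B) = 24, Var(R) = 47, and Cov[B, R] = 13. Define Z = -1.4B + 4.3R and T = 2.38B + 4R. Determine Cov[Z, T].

By bilinearity, Cov[Z, T] = ac·Var(B) + bd·Var(R) + (ad+bc)·Cov[B, R], with a=-1.4, b=4.3, c=2.38, d=4.
ac·Var(B) = (-1.4)·2.38·24 = -79.968
bd·Var(R) = 4.3·4·47 = 808.4
(ad+bc)·Cov[B, R] = (4.634)·13 = 60.242
Cov[Z, T] = -79.968 + 808.4 + 60.242 = 788.674.

Cov[Z, T] = 788.674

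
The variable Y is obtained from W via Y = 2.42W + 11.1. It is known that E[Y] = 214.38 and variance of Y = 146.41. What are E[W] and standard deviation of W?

From Y = 2.42W + 11.1: E[Y] = a·E[W] + b, so E[W] = (E[Y] − b)/a = (214.38 − 11.1)/2.42 = 84.
standard deviation of Y = √146.41 = 12.1.
standard deviation of Y = |a|·standard deviation of W, so standard deviation of W = 12.1/|2.42| = 5.

E[W] = 84, standard deviation of W = 5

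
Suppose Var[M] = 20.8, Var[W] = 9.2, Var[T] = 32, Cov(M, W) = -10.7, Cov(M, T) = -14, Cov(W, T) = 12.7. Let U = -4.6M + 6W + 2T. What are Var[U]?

Var[U] = 2052.368

Var[U] = a²·Var[M] + b²·Var[W] + c²·Var[T] + 2ab·Cov(M, W) + 2ac·Cov(M, T) + 2bc·Cov(W, T), with a = -4.6, b = 6, c = 2.
= 440.128 + 331.2 + 128 + 590.64 + 257.6 + 304.8
= 2052.368.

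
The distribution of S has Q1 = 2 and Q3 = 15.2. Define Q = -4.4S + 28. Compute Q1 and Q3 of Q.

a = -4.4 < 0 reverses order: Q1(Q) comes from Q3(S), Q3(Q) from Q1(S).
Q1(Q) = (-4.4)·15.2 + 28 = -38.88; Q3(Q) = (-4.4)·2 + 28 = 19.2.

Q1(Q) = -38.88, Q3(Q) = 19.2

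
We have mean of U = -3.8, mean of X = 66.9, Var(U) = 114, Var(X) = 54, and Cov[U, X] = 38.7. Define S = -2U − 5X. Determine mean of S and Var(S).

mean of S = -326.9, Var(S) = 2580

mean of S = (-2)·mean of U + (-5)·mean of X = (-2)·(-3.8) + (-5)·66.9 = -326.9.
Var(S) = a²·Var(U) + b²·Var(X) + 2ab·Cov[U, X] with a = -2, b = -5.
= (-2)²·114 + (-5)²·54 + 2·(-2)·(-5)·38.7
= 456 + 1350 + 774 = 2580.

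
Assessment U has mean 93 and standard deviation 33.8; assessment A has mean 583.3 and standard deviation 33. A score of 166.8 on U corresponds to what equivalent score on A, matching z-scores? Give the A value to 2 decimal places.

A = 655.35

z = (166.8 − 93)/33.8 ≈ 2.1834.
A = 583.3 + z·33 = 583.3 + (166.8 − 93)·33/33.8 ≈ 655.35.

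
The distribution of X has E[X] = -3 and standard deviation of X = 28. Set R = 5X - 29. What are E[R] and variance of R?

E[R] = -44, variance of R = 19600

R = 5X - 29 is linear with a = 5, b = -29.
E[R] = a·E[X] + b = 5·(-3) + (-29) = -44.
variance of X = 28² = 784.
variance of R = a²·variance of X = 5²·784 = 19600 (the additive constant -29 does not affect variance).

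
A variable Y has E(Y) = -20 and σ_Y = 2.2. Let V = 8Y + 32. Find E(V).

E(V) = -128

V = 8Y + 32 is linear with a = 8, b = 32.
E(V) = a·E(Y) + b = 8·(-20) + 32 = -128.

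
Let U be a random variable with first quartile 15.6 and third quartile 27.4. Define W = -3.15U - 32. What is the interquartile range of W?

IQR(W) = 37.17

IQR of U = Q3 − Q1 = 27.4 − 15.6 = 11.8.
Under W = aU + b, IQR(W) = |a|·IQR(U) = |-3.15|·11.8 = 37.17 (shifts cancel; spread scales by |a|).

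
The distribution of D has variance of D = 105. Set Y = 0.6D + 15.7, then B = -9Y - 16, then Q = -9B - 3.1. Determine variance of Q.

variance of Y = 0.6²·105 = 37.8.
variance of B = (-9)²·37.8 = 3061.8.
variance of Q = (-9)²·3061.8 = 248005.8.

variance of Q = 248005.8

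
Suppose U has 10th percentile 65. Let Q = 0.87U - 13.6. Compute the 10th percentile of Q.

Since a = 0.87 > 0 the transformation is increasing, so the 10th percentile of Q = a·(P_{10} of U) + b = 0.87·65 + (-13.6) = 42.95.

10th percentile of Q = 42.95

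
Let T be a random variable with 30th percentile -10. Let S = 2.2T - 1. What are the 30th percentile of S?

Since a = 2.2 > 0 the transformation is increasing, so the 30th percentile of S = a·(P_{30} of T) + b = 2.2·(-10) + (-1) = -23.

30th percentile of S = -23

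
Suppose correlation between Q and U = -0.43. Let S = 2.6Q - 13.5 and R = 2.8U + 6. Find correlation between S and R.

correlation between S and R = -0.43

Linear rescalings preserve correlation up to sign; here the slopes 2.6 and 2.8 have the same sign, so correlation between S and R = correlation between Q and U = -0.43.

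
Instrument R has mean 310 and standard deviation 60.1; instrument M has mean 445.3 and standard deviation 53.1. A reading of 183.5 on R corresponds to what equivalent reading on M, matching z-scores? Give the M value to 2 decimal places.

M = 333.53

z = (183.5 − 310)/60.1 ≈ -2.1048.
M = 445.3 + z·53.1 = 445.3 + (183.5 − 310)·53.1/60.1 ≈ 333.53.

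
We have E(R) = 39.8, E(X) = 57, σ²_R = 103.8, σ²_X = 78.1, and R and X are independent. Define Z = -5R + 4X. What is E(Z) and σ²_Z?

E(Z) = 29, σ²_Z = 3844.6

E(Z) = (-5)·E(R) + 4·E(X) = (-5)·39.8 + 4·57 = 29.
σ²_Z = a²·σ²_R + b²·σ²_X + 2ab·Cov(R, X) with a = -5, b = 4.
Independence gives Cov(R, X) = 0.
= (-5)²·103.8 + 4²·78.1 + 2·(-5)·4·0
= 2595 + 1249.6 + 0 = 3844.6.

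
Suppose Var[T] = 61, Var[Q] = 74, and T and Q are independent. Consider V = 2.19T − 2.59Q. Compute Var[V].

Var[V] = a²·Var[T] + b²·Var[Q] + 2ab·covariance of T and Q with a = 2.19, b = -2.59.
Independence gives covariance of T and Q = 0.
= 2.19²·61 + (-2.59)²·74 + 2·2.19·(-2.59)·0
= 292.5621 + 496.3994 + 0 = 788.9615.

Var[V] = 788.9615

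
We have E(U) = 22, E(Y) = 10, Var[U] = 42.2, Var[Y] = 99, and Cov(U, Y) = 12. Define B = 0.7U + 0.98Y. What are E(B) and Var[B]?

E(B) = 0.7·E(U) + 0.98·E(Y) = 0.7·22 + 0.98·10 = 25.2.
Var[B] = a²·Var[U] + b²·Var[Y] + 2ab·Cov(U, Y) with a = 0.7, b = 0.98.
= 0.7²·42.2 + 0.98²·99 + 2·0.7·0.98·12
= 20.678 + 95.0796 + 16.464 = 132.2216.

E(B) = 25.2, Var[B] = 132.2216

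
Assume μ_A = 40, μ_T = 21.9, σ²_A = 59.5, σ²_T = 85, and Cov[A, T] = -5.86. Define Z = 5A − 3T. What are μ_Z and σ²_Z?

μ_Z = 134.3, σ²_Z = 2428.3

μ_Z = 5·μ_A + (-3)·μ_T = 5·40 + (-3)·21.9 = 134.3.
σ²_Z = a²·σ²_A + b²·σ²_T + 2ab·Cov[A, T] with a = 5, b = -3.
= 5²·59.5 + (-3)²·85 + 2·5·(-3)·(-5.86)
= 1487.5 + 765 + 175.8 = 2428.3.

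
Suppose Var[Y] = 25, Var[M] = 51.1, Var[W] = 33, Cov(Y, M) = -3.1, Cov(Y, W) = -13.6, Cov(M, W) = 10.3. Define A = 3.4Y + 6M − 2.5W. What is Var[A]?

Var[A] = a²·Var[Y] + b²·Var[M] + c²·Var[W] + 2ab·Cov(Y, M) + 2ac·Cov(Y, W) + 2bc·Cov(M, W), with a = 3.4, b = 6, c = -2.5.
= 289 + 1839.6 + 206.25 + (-126.48) + 231.2 + (-309)
= 2130.57.

Var[A] = 2130.57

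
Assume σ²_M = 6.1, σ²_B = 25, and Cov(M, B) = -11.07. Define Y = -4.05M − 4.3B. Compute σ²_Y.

σ²_Y = 176.73715

σ²_Y = a²·σ²_M + b²·σ²_B + 2ab·Cov(M, B) with a = -4.05, b = -4.3.
= (-4.05)²·6.1 + (-4.3)²·25 + 2·(-4.05)·(-4.3)·(-11.07)
= 100.05525 + 462.25 + (-385.5681) = 176.73715.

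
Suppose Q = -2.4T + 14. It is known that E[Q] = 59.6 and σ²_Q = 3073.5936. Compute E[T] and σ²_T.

E[T] = -19, σ²_T = 533.61

From Q = -2.4T + 14: E[Q] = a·E[T] + b, so E[T] = (E[Q] − b)/a = (59.6 − 14)/(-2.4) = -19.
σ²_Q = a²·σ²_T, so σ²_T = 3073.5936/(-2.4)² = 533.61.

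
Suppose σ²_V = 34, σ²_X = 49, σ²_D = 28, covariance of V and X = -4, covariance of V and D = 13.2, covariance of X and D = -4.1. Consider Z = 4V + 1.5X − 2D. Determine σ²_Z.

σ²_Z = 531.65

σ²_Z = a²·σ²_V + b²·σ²_X + c²·σ²_D + 2ab·covariance of V and X + 2ac·covariance of V and D + 2bc·covariance of X and D, with a = 4, b = 1.5, c = -2.
= 544 + 110.25 + 112 + (-48) + (-211.2) + 24.6
= 531.65.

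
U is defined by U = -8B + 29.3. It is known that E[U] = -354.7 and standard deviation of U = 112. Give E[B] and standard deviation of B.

From U = -8B + 29.3: E[U] = a·E[B] + b, so E[B] = (E[U] − b)/a = (-354.7 − 29.3)/(-8) = 48.
standard deviation of U = |a|·standard deviation of B, so standard deviation of B = 112/|-8| = 14.

E[B] = 48, standard deviation of B = 14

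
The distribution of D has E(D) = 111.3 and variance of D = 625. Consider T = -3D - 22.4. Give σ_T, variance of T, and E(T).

T = -3D - 22.4 is linear with a = -3, b = -22.4.
σ_D = √625 = 25.
σ_T = |a|·σ_D = |-3|·25 = 75.
variance of T = a²·variance of D = (-3)²·625 = 5625 (the additive constant -22.4 does not affect variance).
E(T) = a·E(D) + b = (-3)·111.3 + (-22.4) = -356.3.

σ_T = 75, variance of T = 5625, E(T) = -356.3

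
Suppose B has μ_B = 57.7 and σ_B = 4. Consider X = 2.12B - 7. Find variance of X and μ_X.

variance of X = 71.9104, μ_X = 115.324

X = 2.12B - 7 is linear with a = 2.12, b = -7.
variance of B = 4² = 16.
variance of X = a²·variance of B = 2.12²·16 = 71.9104 (the additive constant -7 does not affect variance).
μ_X = a·μ_B + b = 2.12·57.7 + (-7) = 115.324.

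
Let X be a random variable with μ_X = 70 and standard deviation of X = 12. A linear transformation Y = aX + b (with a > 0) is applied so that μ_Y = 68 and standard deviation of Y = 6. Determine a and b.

standard deviation of Y = a·standard deviation of X (a > 0), so a = 6/12 = 0.5.
μ_Y = a·μ_X + b, so b = 68 − 0.5·70 = 33.

a = 0.5, b = 33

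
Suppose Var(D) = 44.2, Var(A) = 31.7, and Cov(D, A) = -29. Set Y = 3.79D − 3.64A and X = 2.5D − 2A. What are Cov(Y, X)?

By bilinearity, Cov(Y, X) = ac·Var(D) + bd·Var(A) + (ad+bc)·Cov(D, A), with a=3.79, b=-3.64, c=2.5, d=-2.
ac·Var(D) = 3.79·2.5·44.2 = 418.795
bd·Var(A) = (-3.64)·(-2)·31.7 = 230.776
(ad+bc)·Cov(D, A) = (-16.68)·(-29) = 483.72
Cov(Y, X) = 418.795 + 230.776 + 483.72 = 1133.291.

Cov(Y, X) = 1133.291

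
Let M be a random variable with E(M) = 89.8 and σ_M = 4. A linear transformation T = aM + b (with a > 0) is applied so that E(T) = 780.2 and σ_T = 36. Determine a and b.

a = 9, b = -28

σ_T = a·σ_M (a > 0), so a = 36/4 = 9.
E(T) = a·E(M) + b, so b = 780.2 − 9·89.8 = -28.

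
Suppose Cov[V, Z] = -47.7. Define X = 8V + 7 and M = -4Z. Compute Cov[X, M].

Cov[X, M] = a·c·Cov[V, Z] = 8·(-4)·(-47.7) = 1526.4. Additive constants drop out.

Cov[X, M] = 1526.4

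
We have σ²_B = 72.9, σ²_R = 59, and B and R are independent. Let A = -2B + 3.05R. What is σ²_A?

σ²_A = a²·σ²_B + b²·σ²_R + 2ab·Cov[B, R] with a = -2, b = 3.05.
Independence gives Cov[B, R] = 0.
= (-2)²·72.9 + 3.05²·59 + 2·(-2)·3.05·0
= 291.6 + 548.8475 + 0 = 840.4475.

σ²_A = 840.4475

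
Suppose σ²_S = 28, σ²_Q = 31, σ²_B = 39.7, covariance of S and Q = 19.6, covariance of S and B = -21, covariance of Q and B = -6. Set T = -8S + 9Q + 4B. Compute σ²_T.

σ²_T = 3027.8

σ²_T = a²·σ²_S + b²·σ²_Q + c²·σ²_B + 2ab·covariance of S and Q + 2ac·covariance of S and B + 2bc·covariance of Q and B, with a = -8, b = 9, c = 4.
= 1792 + 2511 + 635.2 + (-2822.4) + 1344 + (-432)
= 3027.8.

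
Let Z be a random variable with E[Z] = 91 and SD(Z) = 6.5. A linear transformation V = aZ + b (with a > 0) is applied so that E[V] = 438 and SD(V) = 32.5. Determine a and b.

SD(V) = a·SD(Z) (a > 0), so a = 32.5/6.5 = 5.
E[V] = a·E[Z] + b, so b = 438 − 5·91 = -17.

a = 5, b = -17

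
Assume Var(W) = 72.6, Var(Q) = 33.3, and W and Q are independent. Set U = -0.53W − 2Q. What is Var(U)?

Var(U) = 153.59334

Var(U) = a²·Var(W) + b²·Var(Q) + 2ab·Cov(W, Q) with a = -0.53, b = -2.
Independence gives Cov(W, Q) = 0.
= (-0.53)²·72.6 + (-2)²·33.3 + 2·(-0.53)·(-2)·0
= 20.39334 + 133.2 + 0 = 153.59334.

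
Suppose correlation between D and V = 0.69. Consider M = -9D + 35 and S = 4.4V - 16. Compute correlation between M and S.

Linear rescalings preserve |correlation|; the slopes -9 and 4.4 have opposite signs, so the correlation flips sign: correlation between M and S = −correlation between D and V = -0.69.

correlation between M and S = -0.69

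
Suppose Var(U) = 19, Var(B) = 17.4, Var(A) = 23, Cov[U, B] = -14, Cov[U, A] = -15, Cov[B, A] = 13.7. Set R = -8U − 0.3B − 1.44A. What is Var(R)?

Var(R) = 864.2956

Var(R) = a²·Var(U) + b²·Var(B) + c²·Var(A) + 2ab·Cov[U, B] + 2ac·Cov[U, A] + 2bc·Cov[B, A], with a = -8, b = -0.3, c = -1.44.
= 1216 + 1.566 + 47.6928 + (-67.2) + (-345.6) + 11.8368
= 864.2956.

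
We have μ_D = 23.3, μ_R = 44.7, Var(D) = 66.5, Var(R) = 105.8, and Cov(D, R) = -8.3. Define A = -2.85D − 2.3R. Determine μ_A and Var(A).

μ_A = -169.215, Var(A) = 991.01525

μ_A = (-2.85)·μ_D + (-2.3)·μ_R = (-2.85)·23.3 + (-2.3)·44.7 = -169.215.
Var(A) = a²·Var(D) + b²·Var(R) + 2ab·Cov(D, R) with a = -2.85, b = -2.3.
= (-2.85)²·66.5 + (-2.3)²·105.8 + 2·(-2.85)·(-2.3)·(-8.3)
= 540.14625 + 559.682 + (-108.813) = 991.01525.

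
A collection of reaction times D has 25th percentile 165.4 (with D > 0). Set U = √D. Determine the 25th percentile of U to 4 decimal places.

25th percentile of U = 12.8608

√D is increasing, so P_{25}(U) = g(P_{25}(D)) ≈ 12.8608.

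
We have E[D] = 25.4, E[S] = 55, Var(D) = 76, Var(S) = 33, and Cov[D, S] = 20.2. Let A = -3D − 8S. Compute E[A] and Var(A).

E[A] = -516.2, Var(A) = 3765.6

E[A] = (-3)·E[D] + (-8)·E[S] = (-3)·25.4 + (-8)·55 = -516.2.
Var(A) = a²·Var(D) + b²·Var(S) + 2ab·Cov[D, S] with a = -3, b = -8.
= (-3)²·76 + (-8)²·33 + 2·(-3)·(-8)·20.2
= 684 + 2112 + 969.6 = 3765.6.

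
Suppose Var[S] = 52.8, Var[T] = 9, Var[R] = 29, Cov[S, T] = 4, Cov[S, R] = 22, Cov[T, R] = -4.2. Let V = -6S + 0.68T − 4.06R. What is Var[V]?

Var[V] = a²·Var[S] + b²·Var[T] + c²·Var[R] + 2ab·Cov[S, T] + 2ac·Cov[S, R] + 2bc·Cov[T, R], with a = -6, b = 0.68, c = -4.06.
= 1900.8 + 4.1616 + 478.0244 + (-32.64) + 1071.84 + 23.19072
= 3445.37672.

Var[V] = 3445.37672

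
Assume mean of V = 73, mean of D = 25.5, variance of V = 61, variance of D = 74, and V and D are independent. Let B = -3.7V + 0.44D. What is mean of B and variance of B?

mean of B = (-3.7)·mean of V + 0.44·mean of D = (-3.7)·73 + 0.44·25.5 = -258.88.
variance of B = a²·variance of V + b²·variance of D + 2ab·Cov[V, D] with a = -3.7, b = 0.44.
Independence gives Cov[V, D] = 0.
= (-3.7)²·61 + 0.44²·74 + 2·(-3.7)·0.44·0
= 835.09 + 14.3264 + 0 = 849.4164.

mean of B = -258.88, variance of B = 849.4164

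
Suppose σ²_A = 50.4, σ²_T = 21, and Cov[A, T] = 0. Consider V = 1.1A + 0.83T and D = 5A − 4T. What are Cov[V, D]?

By bilinearity, Cov[V, D] = ac·σ²_A + bd·σ²_T + (ad+bc)·Cov[A, T], with a=1.1, b=0.83, c=5, d=-4.
ac·σ²_A = 1.1·5·50.4 = 277.2
bd·σ²_T = 0.83·(-4)·21 = -69.72
(ad+bc)·Cov[A, T] = (-0.25)·0 = 0
Cov[V, D] = 277.2 + (-69.72) + 0 = 207.48.

Cov[V, D] = 207.48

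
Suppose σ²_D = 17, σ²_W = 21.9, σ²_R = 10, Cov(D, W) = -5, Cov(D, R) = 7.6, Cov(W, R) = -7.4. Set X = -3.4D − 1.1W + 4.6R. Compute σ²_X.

σ²_X = 234.379

σ²_X = a²·σ²_D + b²·σ²_W + c²·σ²_R + 2ab·Cov(D, W) + 2ac·Cov(D, R) + 2bc·Cov(W, R), with a = -3.4, b = -1.1, c = 4.6.
= 196.52 + 26.499 + 211.6 + (-37.4) + (-237.728) + 74.888
= 234.379.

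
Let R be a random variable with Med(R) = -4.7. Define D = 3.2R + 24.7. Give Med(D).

Med(D) = 9.66

A linear map preserves order up to sign, so Med(D) = a·Med(R) + b = 3.2·(-4.7) + 24.7 = 9.66.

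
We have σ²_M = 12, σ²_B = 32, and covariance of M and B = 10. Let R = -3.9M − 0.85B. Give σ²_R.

σ²_R = a²·σ²_M + b²·σ²_B + 2ab·covariance of M and B with a = -3.9, b = -0.85.
= (-3.9)²·12 + (-0.85)²·32 + 2·(-3.9)·(-0.85)·10
= 182.52 + 23.12 + 66.3 = 271.94.

σ²_R = 271.94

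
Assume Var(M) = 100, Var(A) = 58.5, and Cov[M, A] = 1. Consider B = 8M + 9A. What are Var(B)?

Var(B) = 11282.5

Var(B) = a²·Var(M) + b²·Var(A) + 2ab·Cov[M, A] with a = 8, b = 9.
= 8²·100 + 9²·58.5 + 2·8·9·1
= 6400 + 4738.5 + 144 = 11282.5.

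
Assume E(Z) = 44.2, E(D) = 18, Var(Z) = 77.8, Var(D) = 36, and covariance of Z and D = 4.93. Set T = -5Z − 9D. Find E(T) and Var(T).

E(T) = (-5)·E(Z) + (-9)·E(D) = (-5)·44.2 + (-9)·18 = -383.
Var(T) = a²·Var(Z) + b²·Var(D) + 2ab·covariance of Z and D with a = -5, b = -9.
= (-5)²·77.8 + (-9)²·36 + 2·(-5)·(-9)·4.93
= 1945 + 2916 + 443.7 = 5304.7.

E(T) = -383, Var(T) = 5304.7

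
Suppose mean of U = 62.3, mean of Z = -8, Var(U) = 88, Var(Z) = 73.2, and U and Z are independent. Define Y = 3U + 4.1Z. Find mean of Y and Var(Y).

mean of Y = 154.1, Var(Y) = 2022.492

mean of Y = 3·mean of U + 4.1·mean of Z = 3·62.3 + 4.1·(-8) = 154.1.
Var(Y) = a²·Var(U) + b²·Var(Z) + 2ab·Cov[U, Z] with a = 3, b = 4.1.
Independence gives Cov[U, Z] = 0.
= 3²·88 + 4.1²·73.2 + 2·3·4.1·0
= 792 + 1230.492 + 0 = 2022.492.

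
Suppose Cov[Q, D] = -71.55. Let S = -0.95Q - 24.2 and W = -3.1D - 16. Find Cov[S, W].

Cov[S, W] = -210.71475

Cov[S, W] = a·c·Cov[Q, D] = (-0.95)·(-3.1)·(-71.55) = -210.71475. Additive constants drop out.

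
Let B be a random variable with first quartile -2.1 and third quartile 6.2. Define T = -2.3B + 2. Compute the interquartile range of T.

IQR of B = Q3 − Q1 = 6.2 − (-2.1) = 8.3.
Under T = aB + b, IQR(T) = |a|·IQR(B) = |-2.3|·8.3 = 19.09 (shifts cancel; spread scales by |a|).

IQR(T) = 19.09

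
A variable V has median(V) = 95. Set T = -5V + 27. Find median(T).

A linear map preserves order up to sign, so median(T) = a·median(V) + b = (-5)·95 + 27 = -448.

median(T) = -448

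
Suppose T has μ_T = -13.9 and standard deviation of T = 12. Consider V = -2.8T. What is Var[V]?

Var[V] = 1128.96

V = -2.8T is linear with a = -2.8, b = 0.
Var[T] = 12² = 144.
Var[V] = a²·Var[T] = (-2.8)²·144 = 1128.96.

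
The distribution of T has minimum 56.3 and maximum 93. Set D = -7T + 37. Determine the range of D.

Range of T = 93 − 56.3 = 36.7.
Range(D) = |a|·Range(T) = |-7|·36.7 = 256.9.

Range(D) = 256.9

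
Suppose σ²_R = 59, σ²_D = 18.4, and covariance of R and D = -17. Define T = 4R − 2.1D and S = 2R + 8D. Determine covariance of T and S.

By bilinearity, covariance of T and S = ac·σ²_R + bd·σ²_D + (ad+bc)·covariance of R and D, with a=4, b=-2.1, c=2, d=8.
ac·σ²_R = 4·2·59 = 472
bd·σ²_D = (-2.1)·8·18.4 = -309.12
(ad+bc)·covariance of R and D = (27.8)·(-17) = -472.6
covariance of T and S = 472 + (-309.12) + (-472.6) = -309.72.

covariance of T and S = -309.72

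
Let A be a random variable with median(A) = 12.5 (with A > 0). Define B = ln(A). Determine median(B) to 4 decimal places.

median(B) = 2.5257

ln(A) is monotone on this domain, so median(B) = ln(12.5) ≈ 2.5257.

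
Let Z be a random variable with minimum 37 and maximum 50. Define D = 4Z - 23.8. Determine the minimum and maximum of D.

min(D) = 124.2, max(D) = 176.2

a = 4 > 0, so min(D) = a·min(Z)+b = 4·37 + (-23.8) = 124.2 and max(D) = 4·50 + (-23.8) = 176.2.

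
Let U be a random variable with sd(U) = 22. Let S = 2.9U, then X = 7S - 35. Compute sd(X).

sd(X) = 446.6

sd(S) = |2.9|·22 = 63.8.
sd(X) = |7|·63.8 = 446.6.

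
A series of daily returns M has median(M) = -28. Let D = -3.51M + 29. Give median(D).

A linear map preserves order up to sign, so median(D) = a·median(M) + b = (-3.51)·(-28) + 29 = 127.28.

median(D) = 127.28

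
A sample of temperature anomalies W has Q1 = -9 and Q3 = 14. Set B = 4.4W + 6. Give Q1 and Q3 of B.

Q1(B) = -33.6, Q3(B) = 67.6

a = 4.4 > 0: Q1(B) = a·Q1(W)+b = -33.6, Q3(B) = a·Q3(W)+b = 67.6.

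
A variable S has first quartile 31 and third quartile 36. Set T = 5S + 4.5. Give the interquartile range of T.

IQR(T) = 25

IQR of S = Q3 − Q1 = 36 − 31 = 5.
Under T = aS + b, IQR(T) = |a|·IQR(S) = |5|·5 = 25 (shifts cancel; spread scales by |a|).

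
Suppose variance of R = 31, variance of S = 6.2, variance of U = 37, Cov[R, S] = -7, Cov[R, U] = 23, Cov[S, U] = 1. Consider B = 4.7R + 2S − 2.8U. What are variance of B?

variance of B = a²·variance of R + b²·variance of S + c²·variance of U + 2ab·Cov[R, S] + 2ac·Cov[R, U] + 2bc·Cov[S, U], with a = 4.7, b = 2, c = -2.8.
= 684.79 + 24.8 + 290.08 + (-131.6) + (-605.36) + (-11.2)
= 251.51.

variance of B = 251.51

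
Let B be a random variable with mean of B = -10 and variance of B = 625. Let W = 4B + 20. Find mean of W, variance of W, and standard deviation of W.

mean of W = -20, variance of W = 10000, standard deviation of W = 100

W = 4B + 20 is linear with a = 4, b = 20.
mean of W = a·mean of B + b = 4·(-10) + 20 = -20.
variance of W = a²·variance of B = 4²·625 = 10000 (the additive constant 20 does not affect variance).
standard deviation of B = √625 = 25.
standard deviation of W = |a|·standard deviation of B = |4|·25 = 100.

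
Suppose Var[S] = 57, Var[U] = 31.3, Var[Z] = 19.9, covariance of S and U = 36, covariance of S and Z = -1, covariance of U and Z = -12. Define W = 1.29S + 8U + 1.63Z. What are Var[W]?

Var[W] = a²·Var[S] + b²·Var[U] + c²·Var[Z] + 2ab·covariance of S and U + 2ac·covariance of S and Z + 2bc·covariance of U and Z, with a = 1.29, b = 8, c = 1.63.
= 94.8537 + 2003.2 + 52.87231 + 743.04 + (-4.2054) + (-312.96)
= 2576.80061.

Var[W] = 2576.80061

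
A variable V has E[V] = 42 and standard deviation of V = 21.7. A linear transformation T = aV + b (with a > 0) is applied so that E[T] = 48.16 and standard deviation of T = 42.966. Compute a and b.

standard deviation of T = a·standard deviation of V (a > 0), so a = 42.966/21.7 = 1.98.
E[T] = a·E[V] + b, so b = 48.16 − 1.98·42 = -35.

a = 1.98, b = -35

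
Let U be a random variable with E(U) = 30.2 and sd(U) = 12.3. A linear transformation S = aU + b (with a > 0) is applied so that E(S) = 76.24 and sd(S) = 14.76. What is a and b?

sd(S) = a·sd(U) (a > 0), so a = 14.76/12.3 = 1.2.
E(S) = a·E(U) + b, so b = 76.24 − 1.2·30.2 = 40.

a = 1.2, b = 40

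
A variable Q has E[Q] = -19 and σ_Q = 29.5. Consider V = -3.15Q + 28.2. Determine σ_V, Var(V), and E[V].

V = -3.15Q + 28.2 is linear with a = -3.15, b = 28.2.
σ_V = |a|·σ_Q = |-3.15|·29.5 = 92.925.
Var(Q) = 29.5² = 870.25.
Var(V) = a²·Var(Q) = (-3.15)²·870.25 = 8635.055625 (the additive constant 28.2 does not affect variance).
E[V] = a·E[Q] + b = (-3.15)·(-19) + 28.2 = 88.05.

σ_V = 92.925, Var(V) = 8635.055625, E[V] = 88.05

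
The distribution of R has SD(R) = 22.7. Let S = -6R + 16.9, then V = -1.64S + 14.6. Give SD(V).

SD(S) = |-6|·22.7 = 136.2.
SD(V) = |-1.64|·136.2 = 223.368.

SD(V) = 223.368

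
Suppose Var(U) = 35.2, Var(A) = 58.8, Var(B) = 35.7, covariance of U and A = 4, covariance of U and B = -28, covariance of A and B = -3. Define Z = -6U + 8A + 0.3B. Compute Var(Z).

Var(Z) = a²·Var(U) + b²·Var(A) + c²·Var(B) + 2ab·covariance of U and A + 2ac·covariance of U and B + 2bc·covariance of A and B, with a = -6, b = 8, c = 0.3.
= 1267.2 + 3763.2 + 3.213 + (-384) + 100.8 + (-14.4)
= 4736.013.

Var(Z) = 4736.013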